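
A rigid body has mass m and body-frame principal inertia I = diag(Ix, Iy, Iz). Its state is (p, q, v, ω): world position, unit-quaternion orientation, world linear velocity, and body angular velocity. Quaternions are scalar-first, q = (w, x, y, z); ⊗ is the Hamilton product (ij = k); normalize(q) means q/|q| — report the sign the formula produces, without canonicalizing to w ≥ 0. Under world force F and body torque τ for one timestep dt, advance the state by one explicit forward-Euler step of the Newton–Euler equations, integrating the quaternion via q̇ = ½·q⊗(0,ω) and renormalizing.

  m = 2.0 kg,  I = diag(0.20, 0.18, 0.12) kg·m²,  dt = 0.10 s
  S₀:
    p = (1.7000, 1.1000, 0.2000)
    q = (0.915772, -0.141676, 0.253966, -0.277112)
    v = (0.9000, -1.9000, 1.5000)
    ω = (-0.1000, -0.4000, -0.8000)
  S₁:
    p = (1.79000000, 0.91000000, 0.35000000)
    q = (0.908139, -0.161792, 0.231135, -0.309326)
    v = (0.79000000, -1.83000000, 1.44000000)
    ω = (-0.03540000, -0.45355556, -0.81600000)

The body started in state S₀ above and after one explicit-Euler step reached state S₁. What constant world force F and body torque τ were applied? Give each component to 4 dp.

F = (-2.2000, 1.4000, -1.2000)
τ = (0.1100, -0.0900, -0.0200)

v₁ − v₀ = (-0.11000000, 0.07000000, -0.06000000)
m·(v₁−v₀)/dt = (-2.2000, 1.4000, -1.2000)
rate change Δω = (0.06460000, -0.05355556, -0.01600000)
gyro term ω₀×Iω₀ = (-0.0192, 0.0064, -0.0008)
τ = I·(Δω/dt) + ω₀×(Iω₀) = (0.1100, -0.0900, -0.0200)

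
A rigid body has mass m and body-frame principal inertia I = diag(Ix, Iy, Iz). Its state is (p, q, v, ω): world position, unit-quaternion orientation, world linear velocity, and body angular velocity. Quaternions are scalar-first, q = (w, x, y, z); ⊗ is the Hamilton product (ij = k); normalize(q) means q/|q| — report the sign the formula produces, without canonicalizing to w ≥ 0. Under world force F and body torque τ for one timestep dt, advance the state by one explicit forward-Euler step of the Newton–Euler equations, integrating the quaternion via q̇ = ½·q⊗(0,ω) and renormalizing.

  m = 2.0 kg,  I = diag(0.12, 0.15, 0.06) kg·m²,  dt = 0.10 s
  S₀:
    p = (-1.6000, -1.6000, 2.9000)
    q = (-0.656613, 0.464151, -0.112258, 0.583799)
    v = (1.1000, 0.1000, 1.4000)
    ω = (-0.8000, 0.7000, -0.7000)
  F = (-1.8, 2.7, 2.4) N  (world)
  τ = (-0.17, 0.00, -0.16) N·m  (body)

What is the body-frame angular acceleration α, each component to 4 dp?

α = (-1.7842, -0.2240, -2.3867)

precession coupling ω×(Iω) = (0.0441, 0.0336, -0.0168)
angular accel α = (-1.7842, -0.2240, -2.3867)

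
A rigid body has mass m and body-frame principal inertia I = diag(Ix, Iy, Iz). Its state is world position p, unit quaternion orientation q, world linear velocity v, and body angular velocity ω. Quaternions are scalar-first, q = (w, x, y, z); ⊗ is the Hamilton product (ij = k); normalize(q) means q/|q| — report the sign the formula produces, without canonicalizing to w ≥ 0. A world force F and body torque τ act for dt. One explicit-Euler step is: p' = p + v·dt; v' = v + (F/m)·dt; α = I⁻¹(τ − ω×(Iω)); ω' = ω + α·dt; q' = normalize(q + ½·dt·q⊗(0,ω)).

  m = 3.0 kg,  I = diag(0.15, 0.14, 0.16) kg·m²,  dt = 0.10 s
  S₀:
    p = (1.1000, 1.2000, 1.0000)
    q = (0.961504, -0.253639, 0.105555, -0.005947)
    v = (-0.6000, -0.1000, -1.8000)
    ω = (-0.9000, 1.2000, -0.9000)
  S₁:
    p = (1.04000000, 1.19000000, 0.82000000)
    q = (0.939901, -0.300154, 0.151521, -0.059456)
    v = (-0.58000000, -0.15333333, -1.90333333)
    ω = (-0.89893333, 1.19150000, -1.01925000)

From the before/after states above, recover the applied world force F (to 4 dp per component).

F = (0.6000, -1.6000, -3.1000)

velocity change Δv = (0.02000000, -0.05333333, -0.10333333)
F = m·Δv/dt = (0.6000, -1.6000, -3.1000)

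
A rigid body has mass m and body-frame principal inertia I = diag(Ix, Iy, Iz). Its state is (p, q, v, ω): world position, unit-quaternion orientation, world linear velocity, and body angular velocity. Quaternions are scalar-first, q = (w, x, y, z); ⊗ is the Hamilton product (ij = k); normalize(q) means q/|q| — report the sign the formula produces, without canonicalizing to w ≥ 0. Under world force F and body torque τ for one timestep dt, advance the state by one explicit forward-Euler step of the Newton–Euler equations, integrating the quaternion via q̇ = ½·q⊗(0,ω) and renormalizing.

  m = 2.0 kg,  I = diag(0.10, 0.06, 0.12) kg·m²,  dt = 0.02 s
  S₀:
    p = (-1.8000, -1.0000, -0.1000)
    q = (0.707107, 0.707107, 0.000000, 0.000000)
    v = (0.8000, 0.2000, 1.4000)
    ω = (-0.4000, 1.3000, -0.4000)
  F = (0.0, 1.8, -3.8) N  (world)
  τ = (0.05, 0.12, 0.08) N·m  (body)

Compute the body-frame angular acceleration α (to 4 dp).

α = (0.8120, 2.0533, 0.4933)

gyro term ω×Iω = (-0.0312, -0.0032, 0.0208)
(τ − ω×Iω)/I = (0.8120, 2.0533, 0.4933)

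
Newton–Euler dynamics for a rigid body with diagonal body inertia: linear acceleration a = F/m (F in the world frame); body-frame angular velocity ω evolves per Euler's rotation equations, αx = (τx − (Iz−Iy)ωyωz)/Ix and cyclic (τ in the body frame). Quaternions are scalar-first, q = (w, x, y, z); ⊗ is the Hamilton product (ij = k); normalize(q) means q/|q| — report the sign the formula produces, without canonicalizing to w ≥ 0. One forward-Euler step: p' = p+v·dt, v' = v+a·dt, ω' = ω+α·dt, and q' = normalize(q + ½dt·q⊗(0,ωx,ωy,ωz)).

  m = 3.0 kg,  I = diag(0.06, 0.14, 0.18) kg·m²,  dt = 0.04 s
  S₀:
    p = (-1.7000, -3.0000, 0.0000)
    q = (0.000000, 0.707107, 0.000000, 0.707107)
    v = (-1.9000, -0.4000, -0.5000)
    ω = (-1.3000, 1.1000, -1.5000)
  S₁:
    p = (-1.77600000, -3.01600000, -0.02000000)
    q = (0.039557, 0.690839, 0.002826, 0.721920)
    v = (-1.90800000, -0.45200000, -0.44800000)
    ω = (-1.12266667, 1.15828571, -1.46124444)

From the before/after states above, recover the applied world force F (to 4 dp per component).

F = (-0.6000, -3.9000, 3.9000)

velocity change Δv = (-0.00800000, -0.05200000, 0.05200000)
applied force F = (-0.6000, -3.9000, 3.9000)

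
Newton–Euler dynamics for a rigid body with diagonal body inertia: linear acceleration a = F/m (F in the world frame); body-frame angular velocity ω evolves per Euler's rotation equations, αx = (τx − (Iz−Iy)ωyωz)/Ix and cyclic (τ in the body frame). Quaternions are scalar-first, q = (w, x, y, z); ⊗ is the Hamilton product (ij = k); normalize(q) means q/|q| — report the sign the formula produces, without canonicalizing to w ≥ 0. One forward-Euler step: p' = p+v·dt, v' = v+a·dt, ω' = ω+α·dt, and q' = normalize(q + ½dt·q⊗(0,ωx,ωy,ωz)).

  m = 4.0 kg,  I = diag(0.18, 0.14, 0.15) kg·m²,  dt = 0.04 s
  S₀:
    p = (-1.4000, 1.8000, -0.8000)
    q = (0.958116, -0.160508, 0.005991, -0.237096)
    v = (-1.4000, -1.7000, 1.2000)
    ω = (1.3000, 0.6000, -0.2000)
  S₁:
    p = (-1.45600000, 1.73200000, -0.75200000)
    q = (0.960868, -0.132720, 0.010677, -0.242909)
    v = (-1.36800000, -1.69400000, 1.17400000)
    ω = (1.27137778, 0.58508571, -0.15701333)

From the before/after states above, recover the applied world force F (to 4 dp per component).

F = (3.2000, 0.6000, -2.6000)

velocity change Δv = (0.03200000, 0.00600000, -0.02600000)
m·(v₁−v₀)/dt = (3.2000, 0.6000, -2.6000)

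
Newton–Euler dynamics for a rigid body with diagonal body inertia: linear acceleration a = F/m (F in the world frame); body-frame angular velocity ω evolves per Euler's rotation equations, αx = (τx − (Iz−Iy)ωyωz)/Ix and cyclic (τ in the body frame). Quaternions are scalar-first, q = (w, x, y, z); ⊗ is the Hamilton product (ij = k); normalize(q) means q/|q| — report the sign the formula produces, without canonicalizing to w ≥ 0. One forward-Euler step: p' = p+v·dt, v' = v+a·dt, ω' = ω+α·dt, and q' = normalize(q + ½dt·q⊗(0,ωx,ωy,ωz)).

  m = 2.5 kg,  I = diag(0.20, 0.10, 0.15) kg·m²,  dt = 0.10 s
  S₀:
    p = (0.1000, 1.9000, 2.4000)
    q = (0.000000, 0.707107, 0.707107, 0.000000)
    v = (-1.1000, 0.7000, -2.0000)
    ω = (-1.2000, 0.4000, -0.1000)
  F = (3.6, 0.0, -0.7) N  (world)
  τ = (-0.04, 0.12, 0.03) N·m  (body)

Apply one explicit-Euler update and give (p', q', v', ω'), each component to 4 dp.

p' = (-0.0100, 1.9700, 2.2000)
q' = (0.0282, 0.7022, 0.7092, 0.0565)
v' = (-0.9560, 0.7000, -2.0280)
ω' = (-1.2190, 0.5140, -0.1120)

angular accel α = (-0.1900, 1.1400, -0.1200)
ω' = ω + α·dt = (-1.2190, 0.5140, -0.1120)
2q̇ = q⊗(0,ω) = (0.5656856, -0.0707107, 0.0707107, 1.1313712)
q + ½dt·q⊗(0,ω), renormalized = (0.0282, 0.7022, 0.7092, 0.0565)
linear accel F/m = (1.4400, 0.0000, -0.2800)
p' = p + v·dt = (-0.0100, 1.9700, 2.2000)
new velocity v' = (-0.9560, 0.7000, -2.0280)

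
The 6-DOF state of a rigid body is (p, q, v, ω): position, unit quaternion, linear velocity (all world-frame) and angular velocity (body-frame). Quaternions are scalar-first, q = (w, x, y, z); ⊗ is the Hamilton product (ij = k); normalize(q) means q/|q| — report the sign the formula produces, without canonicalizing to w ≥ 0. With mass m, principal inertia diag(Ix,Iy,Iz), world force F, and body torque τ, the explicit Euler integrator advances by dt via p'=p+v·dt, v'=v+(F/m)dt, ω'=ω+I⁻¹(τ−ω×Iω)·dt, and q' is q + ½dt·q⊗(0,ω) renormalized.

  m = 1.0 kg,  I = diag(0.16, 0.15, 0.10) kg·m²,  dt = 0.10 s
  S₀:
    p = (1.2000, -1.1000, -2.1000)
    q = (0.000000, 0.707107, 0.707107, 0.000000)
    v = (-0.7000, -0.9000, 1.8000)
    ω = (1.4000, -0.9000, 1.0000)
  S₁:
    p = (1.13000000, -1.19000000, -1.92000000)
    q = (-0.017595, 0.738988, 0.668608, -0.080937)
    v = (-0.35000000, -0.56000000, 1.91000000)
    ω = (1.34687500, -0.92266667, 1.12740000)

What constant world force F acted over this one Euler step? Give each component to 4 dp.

velocity change Δv = (0.35000000, 0.34000000, 0.11000000)
m·(v₁−v₀)/dt = (3.5000, 3.4000, 1.1000)

F = (3.5000, 3.4000, 1.1000)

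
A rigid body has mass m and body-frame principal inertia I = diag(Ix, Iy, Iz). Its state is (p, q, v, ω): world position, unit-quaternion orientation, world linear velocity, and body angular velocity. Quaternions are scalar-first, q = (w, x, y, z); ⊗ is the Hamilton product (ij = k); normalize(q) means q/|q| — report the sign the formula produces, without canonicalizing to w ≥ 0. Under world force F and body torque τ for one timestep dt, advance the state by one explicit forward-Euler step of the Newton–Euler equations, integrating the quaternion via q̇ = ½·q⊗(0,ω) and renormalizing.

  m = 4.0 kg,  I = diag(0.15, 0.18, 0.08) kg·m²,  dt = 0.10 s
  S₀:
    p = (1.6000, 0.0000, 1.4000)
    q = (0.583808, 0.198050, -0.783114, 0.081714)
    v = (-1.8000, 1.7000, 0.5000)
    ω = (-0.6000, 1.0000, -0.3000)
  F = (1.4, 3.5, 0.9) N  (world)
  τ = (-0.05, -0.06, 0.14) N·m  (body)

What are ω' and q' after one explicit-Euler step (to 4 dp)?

ω' = (-0.6533, 0.9597, -0.1025)
q' = (0.6290, 0.1879, -0.7520, 0.0593)

ω×(Iω) gyroscopic = (0.0300, 0.0126, -0.0180)
α = I⁻¹(τ − ω×Iω) = (-0.5333, -0.4033, 1.9750)
ω + α·dt = (-0.6533, 0.9597, -0.1025)
Hamilton product q⊗(0,ω) = (0.9264582, -0.1970646, 0.5941946, -0.4469608)
updated quaternion q' = (0.6290, 0.1879, -0.7520, 0.0593)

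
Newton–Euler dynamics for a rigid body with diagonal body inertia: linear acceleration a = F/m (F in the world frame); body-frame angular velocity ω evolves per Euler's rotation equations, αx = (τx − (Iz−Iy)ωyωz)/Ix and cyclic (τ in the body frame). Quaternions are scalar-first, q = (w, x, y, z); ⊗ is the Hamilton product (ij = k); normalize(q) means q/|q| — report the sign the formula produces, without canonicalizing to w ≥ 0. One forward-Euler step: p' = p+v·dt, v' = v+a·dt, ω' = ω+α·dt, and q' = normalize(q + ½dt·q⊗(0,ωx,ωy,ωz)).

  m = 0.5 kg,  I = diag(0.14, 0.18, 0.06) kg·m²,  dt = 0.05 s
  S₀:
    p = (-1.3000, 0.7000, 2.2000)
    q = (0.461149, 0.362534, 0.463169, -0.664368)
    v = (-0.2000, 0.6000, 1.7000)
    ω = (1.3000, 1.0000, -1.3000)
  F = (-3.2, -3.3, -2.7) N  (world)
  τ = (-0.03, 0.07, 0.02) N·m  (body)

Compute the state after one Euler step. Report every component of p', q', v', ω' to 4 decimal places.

a = F/m = (-6.4000, -6.6000, -5.4000)
new position p' = (-1.3100, 0.7300, 2.2850)
v + (F/m)dt = (-0.5200, 0.2700, 1.4300)
gyro term ω×Iω = (0.1560, -0.1352, 0.0520)
angular accel α = (-1.3286, 1.1400, -0.5333)
ω' = ω + α·dt = (1.2336, 1.0570, -1.3267)
2q̇ = q⊗(0,ω) = (-1.7981416, 0.6617420, 0.0687648, -0.8390794)
updated quaternion q' = (0.4156, 0.3786, 0.4643, -0.6844)

p' = (-1.3100, 0.7300, 2.2850)
q' = (0.4156, 0.3786, 0.4643, -0.6844)
v' = (-0.5200, 0.2700, 1.4300)
ω' = (1.2336, 1.0570, -1.3267)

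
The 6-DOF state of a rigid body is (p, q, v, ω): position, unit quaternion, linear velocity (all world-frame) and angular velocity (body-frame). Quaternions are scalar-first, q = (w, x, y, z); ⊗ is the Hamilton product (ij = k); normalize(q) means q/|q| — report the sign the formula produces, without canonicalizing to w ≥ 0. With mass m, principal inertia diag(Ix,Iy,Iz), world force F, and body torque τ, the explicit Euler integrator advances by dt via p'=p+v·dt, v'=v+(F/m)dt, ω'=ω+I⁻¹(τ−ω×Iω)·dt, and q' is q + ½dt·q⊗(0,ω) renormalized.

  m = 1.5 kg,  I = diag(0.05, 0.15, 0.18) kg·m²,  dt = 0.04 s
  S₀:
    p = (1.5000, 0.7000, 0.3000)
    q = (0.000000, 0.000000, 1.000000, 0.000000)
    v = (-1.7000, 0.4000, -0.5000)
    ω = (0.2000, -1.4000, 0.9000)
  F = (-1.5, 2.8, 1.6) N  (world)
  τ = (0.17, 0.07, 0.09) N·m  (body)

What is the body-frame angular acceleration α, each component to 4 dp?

ω×(Iω) gyroscopic = (-0.0378, -0.0234, -0.0280)
angular accel α = (4.1560, 0.6227, 0.6556)

α = (4.1560, 0.6227, 0.6556)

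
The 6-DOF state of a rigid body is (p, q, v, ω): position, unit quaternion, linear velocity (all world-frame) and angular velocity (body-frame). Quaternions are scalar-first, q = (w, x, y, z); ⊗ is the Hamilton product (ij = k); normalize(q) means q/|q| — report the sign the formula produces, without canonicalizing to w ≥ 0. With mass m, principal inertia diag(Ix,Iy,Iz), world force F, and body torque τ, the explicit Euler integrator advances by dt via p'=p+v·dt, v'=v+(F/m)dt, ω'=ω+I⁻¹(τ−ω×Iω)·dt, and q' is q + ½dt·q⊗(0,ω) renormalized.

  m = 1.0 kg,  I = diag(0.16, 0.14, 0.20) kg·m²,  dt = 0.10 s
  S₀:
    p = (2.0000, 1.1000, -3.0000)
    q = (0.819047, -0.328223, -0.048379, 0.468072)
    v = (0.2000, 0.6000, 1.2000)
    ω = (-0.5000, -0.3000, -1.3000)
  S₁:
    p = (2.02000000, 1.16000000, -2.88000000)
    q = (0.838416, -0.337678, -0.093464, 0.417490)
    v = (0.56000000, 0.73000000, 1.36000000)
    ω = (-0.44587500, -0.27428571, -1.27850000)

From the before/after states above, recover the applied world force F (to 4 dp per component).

v₁ − v₀ = (0.36000000, 0.13000000, 0.16000000)
applied force F = (3.6000, 1.3000, 1.6000)

F = (3.6000, 1.3000, 1.6000)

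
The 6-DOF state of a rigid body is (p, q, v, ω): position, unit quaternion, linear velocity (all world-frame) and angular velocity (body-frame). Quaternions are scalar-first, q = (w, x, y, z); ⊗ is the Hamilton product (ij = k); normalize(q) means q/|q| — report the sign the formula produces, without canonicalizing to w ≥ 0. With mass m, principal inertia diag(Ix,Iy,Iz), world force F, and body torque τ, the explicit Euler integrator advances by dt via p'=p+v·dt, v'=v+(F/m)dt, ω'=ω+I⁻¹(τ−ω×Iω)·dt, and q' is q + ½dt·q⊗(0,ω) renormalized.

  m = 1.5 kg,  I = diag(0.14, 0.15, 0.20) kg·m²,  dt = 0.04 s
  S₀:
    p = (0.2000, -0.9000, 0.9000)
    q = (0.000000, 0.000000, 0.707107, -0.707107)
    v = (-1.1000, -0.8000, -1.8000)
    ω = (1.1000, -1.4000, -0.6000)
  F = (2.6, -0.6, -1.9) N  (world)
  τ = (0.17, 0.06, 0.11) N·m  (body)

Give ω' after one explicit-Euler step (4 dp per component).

(τ − ω×Iω)/I = (0.9143, 0.1360, 0.6270)
ω + α·dt = (1.1366, -1.3946, -0.5749)

ω' = (1.1366, -1.3946, -0.5749)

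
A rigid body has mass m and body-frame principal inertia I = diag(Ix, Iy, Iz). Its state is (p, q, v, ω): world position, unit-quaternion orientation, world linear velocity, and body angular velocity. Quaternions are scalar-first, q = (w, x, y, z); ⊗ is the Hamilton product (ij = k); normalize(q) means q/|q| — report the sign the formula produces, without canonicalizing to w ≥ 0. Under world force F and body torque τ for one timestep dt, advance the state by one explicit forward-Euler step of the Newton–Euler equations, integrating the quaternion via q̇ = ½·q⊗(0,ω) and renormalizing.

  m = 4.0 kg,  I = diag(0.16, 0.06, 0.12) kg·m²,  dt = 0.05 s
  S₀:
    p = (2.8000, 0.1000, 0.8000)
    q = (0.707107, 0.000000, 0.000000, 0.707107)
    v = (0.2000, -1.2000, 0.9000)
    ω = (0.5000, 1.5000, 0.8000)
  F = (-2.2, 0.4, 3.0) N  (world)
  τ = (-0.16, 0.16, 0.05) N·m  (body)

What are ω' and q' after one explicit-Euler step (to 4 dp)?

ω' = (0.4275, 1.6200, 0.8521)
q' = (0.6923, -0.0177, 0.0353, 0.7205)

α = I⁻¹(τ − ω×Iω) = (-1.4500, 2.4000, 1.0417)
ω + α·dt = (0.4275, 1.6200, 0.8521)
Hamilton product q⊗(0,ω) = (-0.5656856, -0.7071070, 1.4142140, 0.5656856)
q + ½dt·q⊗(0,ω), renormalized = (0.6923, -0.0177, 0.0353, 0.7205)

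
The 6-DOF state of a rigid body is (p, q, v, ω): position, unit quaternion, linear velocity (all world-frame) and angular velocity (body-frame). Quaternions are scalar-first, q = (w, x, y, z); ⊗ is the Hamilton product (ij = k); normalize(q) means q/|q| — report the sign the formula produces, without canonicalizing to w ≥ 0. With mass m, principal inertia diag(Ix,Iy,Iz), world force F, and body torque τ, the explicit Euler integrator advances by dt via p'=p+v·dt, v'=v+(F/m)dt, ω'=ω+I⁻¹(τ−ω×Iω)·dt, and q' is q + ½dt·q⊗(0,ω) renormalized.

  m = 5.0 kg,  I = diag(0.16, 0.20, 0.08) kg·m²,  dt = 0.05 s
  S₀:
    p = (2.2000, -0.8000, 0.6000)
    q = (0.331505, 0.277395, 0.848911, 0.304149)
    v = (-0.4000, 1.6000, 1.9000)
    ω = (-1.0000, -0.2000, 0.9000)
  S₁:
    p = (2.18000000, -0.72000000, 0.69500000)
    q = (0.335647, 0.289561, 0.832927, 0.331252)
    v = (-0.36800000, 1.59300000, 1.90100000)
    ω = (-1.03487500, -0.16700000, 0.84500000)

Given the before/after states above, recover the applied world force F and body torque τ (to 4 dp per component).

F = (3.2000, -0.7000, 0.1000)
τ = (-0.0900, 0.0600, -0.0800)

Δω = ω₁−ω₀ = (-0.03487500, 0.03300000, -0.05500000)
gyro term ω₀×Iω₀ = (0.0216, -0.0720, 0.0080)
applied torque τ = (-0.0900, 0.0600, -0.0800)
velocity change Δv = (0.03200000, -0.00700000, 0.00100000)
m·(v₁−v₀)/dt = (3.2000, -0.7000, 0.1000)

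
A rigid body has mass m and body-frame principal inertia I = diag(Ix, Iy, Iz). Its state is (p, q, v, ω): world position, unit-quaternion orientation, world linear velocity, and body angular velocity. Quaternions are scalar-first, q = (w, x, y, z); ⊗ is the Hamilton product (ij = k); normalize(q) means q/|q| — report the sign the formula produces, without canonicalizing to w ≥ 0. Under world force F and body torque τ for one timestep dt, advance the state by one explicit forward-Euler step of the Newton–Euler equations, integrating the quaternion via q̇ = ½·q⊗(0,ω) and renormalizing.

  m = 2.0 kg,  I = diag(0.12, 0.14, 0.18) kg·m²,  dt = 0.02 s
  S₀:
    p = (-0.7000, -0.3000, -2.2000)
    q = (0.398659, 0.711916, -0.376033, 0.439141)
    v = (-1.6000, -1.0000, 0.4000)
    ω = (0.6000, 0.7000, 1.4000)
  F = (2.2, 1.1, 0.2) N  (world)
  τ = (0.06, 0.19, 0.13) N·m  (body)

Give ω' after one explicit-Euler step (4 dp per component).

α = I⁻¹(τ − ω×Iω) = (0.1733, 1.7171, 0.6756)
ω' = ω + α·dt = (0.6035, 0.7343, 1.4135)

ω' = (0.6035, 0.7343, 1.4135)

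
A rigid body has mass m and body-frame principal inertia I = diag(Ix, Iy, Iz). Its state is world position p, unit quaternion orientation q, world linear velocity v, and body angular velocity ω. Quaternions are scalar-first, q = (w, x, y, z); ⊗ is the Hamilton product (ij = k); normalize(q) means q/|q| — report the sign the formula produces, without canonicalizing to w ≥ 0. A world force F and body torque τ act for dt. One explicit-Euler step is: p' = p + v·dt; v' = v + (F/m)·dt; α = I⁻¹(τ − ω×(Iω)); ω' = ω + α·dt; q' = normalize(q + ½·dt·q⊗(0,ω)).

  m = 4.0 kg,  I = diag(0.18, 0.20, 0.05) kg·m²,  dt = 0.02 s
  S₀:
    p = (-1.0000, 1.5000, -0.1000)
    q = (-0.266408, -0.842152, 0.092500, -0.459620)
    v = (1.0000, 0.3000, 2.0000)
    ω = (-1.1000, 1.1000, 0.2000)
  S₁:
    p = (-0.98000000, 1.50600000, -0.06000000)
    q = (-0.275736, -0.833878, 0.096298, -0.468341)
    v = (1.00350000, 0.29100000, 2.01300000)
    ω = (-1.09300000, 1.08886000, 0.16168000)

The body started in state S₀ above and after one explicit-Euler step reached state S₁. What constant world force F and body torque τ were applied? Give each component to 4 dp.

F = (0.7000, -1.8000, 2.6000)
τ = (0.0300, -0.1400, -0.1200)

v₁ − v₀ = (0.00350000, -0.00900000, 0.01300000)
m·(v₁−v₀)/dt = (0.7000, -1.8000, 2.6000)
rate change Δω = (0.00700000, -0.01114000, -0.03832000)
gyro term ω₀×Iω₀ = (-0.0330, -0.0286, -0.0242)
τ = I·(Δω/dt) + ω₀×(Iω₀) = (0.0300, -0.1400, -0.1200)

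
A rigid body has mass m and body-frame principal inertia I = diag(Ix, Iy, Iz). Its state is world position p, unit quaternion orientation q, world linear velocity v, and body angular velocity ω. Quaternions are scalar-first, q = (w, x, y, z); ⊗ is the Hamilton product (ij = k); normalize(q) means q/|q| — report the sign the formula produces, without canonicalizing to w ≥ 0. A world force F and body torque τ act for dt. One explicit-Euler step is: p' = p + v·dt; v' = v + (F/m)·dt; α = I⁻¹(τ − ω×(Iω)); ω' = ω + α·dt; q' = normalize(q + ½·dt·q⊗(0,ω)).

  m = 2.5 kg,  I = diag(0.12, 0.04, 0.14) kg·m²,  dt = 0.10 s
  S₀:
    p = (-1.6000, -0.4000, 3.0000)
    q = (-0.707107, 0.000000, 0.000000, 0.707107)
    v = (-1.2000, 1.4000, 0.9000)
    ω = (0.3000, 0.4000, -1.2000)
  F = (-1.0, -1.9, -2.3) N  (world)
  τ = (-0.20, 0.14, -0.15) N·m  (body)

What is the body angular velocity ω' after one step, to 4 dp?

ω' = (0.1733, 0.7320, -1.3003)

angular accel α = (-1.2667, 3.3200, -1.0029)
new body rate ω' = (0.1733, 0.7320, -1.3003)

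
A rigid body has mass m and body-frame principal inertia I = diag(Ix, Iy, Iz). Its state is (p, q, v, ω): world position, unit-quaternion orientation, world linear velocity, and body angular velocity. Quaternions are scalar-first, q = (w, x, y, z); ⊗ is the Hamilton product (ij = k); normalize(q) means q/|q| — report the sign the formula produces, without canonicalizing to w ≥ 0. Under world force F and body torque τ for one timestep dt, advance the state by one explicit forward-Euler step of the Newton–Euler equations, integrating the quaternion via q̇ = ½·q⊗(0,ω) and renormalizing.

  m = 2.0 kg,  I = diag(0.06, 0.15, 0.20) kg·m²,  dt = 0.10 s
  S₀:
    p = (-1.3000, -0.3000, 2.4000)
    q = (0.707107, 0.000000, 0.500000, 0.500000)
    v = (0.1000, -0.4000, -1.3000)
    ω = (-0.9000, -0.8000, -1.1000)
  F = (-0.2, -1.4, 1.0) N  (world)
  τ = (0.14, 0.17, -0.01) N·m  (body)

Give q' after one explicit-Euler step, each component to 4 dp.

q' = (0.7521, -0.0392, 0.4477, 0.4820)

2q̇ = q⊗(0,ω) = (0.9500000, -0.7863963, -1.0156856, -0.3278177)
q' = normalize(q + ½dt·q⊗(0,ω)) = (0.7521, -0.0392, 0.4477, 0.4820)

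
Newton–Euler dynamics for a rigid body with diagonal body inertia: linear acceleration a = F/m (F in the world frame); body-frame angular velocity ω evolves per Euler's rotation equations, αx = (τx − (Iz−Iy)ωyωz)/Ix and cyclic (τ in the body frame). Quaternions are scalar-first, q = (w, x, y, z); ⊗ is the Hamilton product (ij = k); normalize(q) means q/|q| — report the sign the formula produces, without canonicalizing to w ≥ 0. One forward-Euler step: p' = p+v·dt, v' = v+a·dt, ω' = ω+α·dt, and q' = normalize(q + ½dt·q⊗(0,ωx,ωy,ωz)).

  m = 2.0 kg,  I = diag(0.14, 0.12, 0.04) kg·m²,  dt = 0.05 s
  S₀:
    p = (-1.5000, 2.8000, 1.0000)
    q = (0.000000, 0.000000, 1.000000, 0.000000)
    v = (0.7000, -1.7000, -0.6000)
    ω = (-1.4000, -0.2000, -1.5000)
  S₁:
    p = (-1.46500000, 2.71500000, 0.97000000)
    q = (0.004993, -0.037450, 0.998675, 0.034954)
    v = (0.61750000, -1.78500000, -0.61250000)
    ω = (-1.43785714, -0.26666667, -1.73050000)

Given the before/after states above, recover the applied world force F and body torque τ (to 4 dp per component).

v₁ − v₀ = (-0.08250000, -0.08500000, -0.01250000)
m·(v₁−v₀)/dt = (-3.3000, -3.4000, -0.5000)
Δω = ω₁−ω₀ = (-0.03785714, -0.06666667, -0.23050000)
applied torque τ = (-0.1300, 0.0500, -0.1900)

F = (-3.3000, -3.4000, -0.5000)
τ = (-0.1300, 0.0500, -0.1900)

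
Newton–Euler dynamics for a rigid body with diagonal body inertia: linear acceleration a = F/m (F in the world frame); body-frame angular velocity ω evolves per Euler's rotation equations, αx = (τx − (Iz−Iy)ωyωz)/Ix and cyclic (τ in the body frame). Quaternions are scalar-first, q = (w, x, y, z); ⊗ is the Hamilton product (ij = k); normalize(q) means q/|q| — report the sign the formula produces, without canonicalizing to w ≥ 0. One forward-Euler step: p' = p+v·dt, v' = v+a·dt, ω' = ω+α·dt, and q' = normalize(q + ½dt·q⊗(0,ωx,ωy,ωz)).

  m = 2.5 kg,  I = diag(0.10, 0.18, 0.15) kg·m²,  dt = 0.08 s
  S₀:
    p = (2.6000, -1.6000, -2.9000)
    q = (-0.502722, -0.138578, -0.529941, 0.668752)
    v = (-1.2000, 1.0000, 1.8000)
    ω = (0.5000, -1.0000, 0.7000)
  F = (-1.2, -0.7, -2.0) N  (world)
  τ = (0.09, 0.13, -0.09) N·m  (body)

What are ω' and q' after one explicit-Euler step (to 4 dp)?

ω' = (0.5552, -0.9344, 0.6733)
q' = (-0.5391, -0.1365, -0.4919, 0.6699)

precession coupling ω×(Iω) = (0.0210, -0.0175, -0.0400)
angular accel α = (0.6900, 0.8194, -0.3333)
ω' = ω + α·dt = (0.5552, -0.9344, 0.6733)
Hamilton product q⊗(0,ω) = (-0.9287784, 0.0464323, 0.9341026, 0.0516431)
q + ½dt·q⊗(0,ω), renormalized = (-0.5391, -0.1365, -0.4919, 0.6699)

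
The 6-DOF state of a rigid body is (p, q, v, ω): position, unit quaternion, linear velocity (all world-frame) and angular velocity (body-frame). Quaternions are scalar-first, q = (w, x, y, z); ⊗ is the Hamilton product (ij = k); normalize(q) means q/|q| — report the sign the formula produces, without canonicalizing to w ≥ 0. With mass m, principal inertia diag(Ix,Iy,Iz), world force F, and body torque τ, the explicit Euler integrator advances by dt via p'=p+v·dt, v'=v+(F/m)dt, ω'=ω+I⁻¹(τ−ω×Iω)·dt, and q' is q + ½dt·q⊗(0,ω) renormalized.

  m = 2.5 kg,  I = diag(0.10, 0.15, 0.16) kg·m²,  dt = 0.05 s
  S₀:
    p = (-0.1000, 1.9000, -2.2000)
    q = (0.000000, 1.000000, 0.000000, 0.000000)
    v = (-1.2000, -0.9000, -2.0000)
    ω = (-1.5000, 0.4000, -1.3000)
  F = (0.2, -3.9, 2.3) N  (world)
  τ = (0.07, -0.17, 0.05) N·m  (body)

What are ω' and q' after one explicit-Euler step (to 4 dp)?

ω' = (-1.4624, 0.3823, -1.2750)
q' = (0.0375, 0.9987, 0.0325, 0.0100)

ω×(Iω) gyroscopic = (-0.0052, -0.1170, -0.0300)
angular accel α = (0.7520, -0.3533, 0.5000)
new body rate ω' = (-1.4624, 0.3823, -1.2750)
q⊗(0,ω) = (1.5000000, 0.0000000, 1.3000000, 0.4000000)
updated quaternion q' = (0.0375, 0.9987, 0.0325, 0.0100)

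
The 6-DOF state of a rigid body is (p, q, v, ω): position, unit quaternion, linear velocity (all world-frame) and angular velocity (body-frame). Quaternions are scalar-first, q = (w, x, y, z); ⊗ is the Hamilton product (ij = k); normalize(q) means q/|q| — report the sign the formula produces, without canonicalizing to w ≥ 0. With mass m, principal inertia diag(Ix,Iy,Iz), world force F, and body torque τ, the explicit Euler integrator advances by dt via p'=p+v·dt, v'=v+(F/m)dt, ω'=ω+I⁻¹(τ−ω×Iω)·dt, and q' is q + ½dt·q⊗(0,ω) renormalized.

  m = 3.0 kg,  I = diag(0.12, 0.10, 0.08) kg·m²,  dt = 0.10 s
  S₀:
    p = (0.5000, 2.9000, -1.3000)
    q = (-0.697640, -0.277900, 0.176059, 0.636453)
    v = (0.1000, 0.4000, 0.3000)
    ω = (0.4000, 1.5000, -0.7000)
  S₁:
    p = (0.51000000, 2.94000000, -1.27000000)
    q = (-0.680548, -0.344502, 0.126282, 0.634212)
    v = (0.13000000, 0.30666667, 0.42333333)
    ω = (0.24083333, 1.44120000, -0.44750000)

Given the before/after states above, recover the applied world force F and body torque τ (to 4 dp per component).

F = (0.9000, -2.8000, 3.7000)
τ = (-0.1700, -0.0700, 0.1900)

Δω = ω₁−ω₀ = (-0.15916667, -0.05880000, 0.25250000)
applied torque τ = (-0.1700, -0.0700, 0.1900)
Δv = v₁−v₀ = (0.03000000, -0.09333333, 0.12333333)
applied force F = (0.9000, -2.8000, 3.7000)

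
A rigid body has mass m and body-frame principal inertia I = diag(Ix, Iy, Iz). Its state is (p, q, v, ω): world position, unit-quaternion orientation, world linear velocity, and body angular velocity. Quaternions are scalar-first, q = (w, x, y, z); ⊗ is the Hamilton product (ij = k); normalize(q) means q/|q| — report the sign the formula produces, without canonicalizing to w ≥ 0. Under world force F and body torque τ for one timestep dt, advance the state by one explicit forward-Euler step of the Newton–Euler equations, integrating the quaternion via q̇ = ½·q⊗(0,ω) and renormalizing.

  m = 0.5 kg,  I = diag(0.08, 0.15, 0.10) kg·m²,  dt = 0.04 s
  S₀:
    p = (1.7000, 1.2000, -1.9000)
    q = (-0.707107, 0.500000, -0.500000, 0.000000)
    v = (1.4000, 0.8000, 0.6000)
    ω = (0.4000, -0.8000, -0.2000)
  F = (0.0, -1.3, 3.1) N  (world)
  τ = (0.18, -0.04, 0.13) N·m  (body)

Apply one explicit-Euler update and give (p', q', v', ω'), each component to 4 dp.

p' = (1.7560, 1.2320, -1.8760)
q' = (-0.7190, 0.4963, -0.4866, -0.0012)
v' = (1.4000, 0.6960, 0.8480)
ω' = (0.4940, -0.8111, -0.1390)

a = (0.0000, -2.6000, 6.2000)
p + v·dt = (1.7560, 1.2320, -1.8760)
v + (F/m)dt = (1.4000, 0.6960, 0.8480)
precession coupling ω×(Iω) = (-0.0080, 0.0016, -0.0224)
(τ − ω×Iω)/I = (2.3500, -0.2773, 1.5240)
ω + α·dt = (0.4940, -0.8111, -0.1390)
2q̇ = q⊗(0,ω) = (-0.6000000, -0.1828428, 0.6656856, -0.0585786)
q + ½dt·q⊗(0,ω), renormalized = (-0.7190, 0.4963, -0.4866, -0.0012)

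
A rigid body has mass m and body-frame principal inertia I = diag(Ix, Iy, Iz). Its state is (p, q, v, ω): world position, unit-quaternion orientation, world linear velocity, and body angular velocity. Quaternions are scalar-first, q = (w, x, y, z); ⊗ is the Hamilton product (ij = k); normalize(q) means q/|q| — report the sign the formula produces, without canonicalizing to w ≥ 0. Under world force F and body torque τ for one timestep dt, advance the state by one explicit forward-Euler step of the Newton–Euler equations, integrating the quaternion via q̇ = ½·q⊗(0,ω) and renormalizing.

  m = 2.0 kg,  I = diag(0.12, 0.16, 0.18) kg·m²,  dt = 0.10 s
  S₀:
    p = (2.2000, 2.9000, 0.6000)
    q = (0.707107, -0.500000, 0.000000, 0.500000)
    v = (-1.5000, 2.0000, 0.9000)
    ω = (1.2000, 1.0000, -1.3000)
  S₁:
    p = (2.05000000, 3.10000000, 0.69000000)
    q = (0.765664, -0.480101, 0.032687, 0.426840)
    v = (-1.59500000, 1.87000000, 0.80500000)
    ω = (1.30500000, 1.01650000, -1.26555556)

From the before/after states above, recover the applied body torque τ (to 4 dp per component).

τ = (0.1000, 0.1200, 0.1100)

Δω = ω₁−ω₀ = (0.10500000, 0.01650000, 0.03444444)
I·α + gyro = (0.1000, 0.1200, 0.1100)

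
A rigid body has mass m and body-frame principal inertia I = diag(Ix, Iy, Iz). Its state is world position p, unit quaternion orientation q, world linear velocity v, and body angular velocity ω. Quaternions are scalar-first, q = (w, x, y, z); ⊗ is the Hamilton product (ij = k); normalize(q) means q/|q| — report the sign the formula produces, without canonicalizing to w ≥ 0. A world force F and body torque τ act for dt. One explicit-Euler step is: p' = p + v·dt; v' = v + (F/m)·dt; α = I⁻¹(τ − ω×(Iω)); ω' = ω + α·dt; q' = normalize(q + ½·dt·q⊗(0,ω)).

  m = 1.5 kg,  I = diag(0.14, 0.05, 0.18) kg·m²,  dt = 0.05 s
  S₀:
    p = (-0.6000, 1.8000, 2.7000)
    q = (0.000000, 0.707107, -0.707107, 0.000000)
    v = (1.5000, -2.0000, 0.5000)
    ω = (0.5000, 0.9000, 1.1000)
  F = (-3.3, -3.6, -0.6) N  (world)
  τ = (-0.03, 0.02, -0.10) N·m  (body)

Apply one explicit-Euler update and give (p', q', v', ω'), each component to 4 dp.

precession coupling ω×(Iω) = (0.1287, -0.0220, -0.0405)
α = I⁻¹(τ − ω×Iω) = (-1.1336, 0.8400, -0.3306)
ω + α·dt = (0.4433, 0.9420, 1.0835)
Hamilton product q⊗(0,ω) = (0.2828428, -0.7778177, -0.7778177, 0.9899498)
updated quaternion q' = (0.0071, 0.6872, -0.7260, 0.0247)
linear accel F/m = (-2.2000, -2.4000, -0.4000)
p' = p + v·dt = (-0.5250, 1.7000, 2.7250)
v + (F/m)dt = (1.3900, -2.1200, 0.4800)

p' = (-0.5250, 1.7000, 2.7250)
q' = (0.0071, 0.6872, -0.7260, 0.0247)
v' = (1.3900, -2.1200, 0.4800)
ω' = (0.4433, 0.9420, 1.0835)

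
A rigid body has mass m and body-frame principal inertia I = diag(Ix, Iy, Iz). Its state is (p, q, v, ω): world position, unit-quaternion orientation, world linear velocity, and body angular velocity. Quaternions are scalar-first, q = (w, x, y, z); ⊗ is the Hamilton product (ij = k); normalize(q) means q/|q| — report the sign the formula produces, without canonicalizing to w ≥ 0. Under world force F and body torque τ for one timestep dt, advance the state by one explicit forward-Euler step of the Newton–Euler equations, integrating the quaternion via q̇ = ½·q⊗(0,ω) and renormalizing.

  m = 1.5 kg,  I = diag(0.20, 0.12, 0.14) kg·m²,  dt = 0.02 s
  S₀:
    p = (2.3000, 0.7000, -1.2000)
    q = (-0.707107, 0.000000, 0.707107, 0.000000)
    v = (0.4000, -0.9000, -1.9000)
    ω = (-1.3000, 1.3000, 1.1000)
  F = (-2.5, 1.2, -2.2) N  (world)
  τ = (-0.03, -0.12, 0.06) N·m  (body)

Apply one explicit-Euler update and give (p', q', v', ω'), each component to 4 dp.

p' = (2.3080, 0.6820, -1.2380)
q' = (-0.7161, 0.0170, 0.6978, 0.0014)
v' = (0.3667, -0.8840, -1.9293)
ω' = (-1.3059, 1.2943, 1.0893)

ω×(Iω) gyroscopic = (0.0286, -0.0858, 0.1352)
angular accel α = (-0.2930, -0.2850, -0.5371)
ω + α·dt = (-1.3059, 1.2943, 1.0893)
Hamilton product q⊗(0,ω) = (-0.9192391, 1.6970568, -0.9192391, 0.1414214)
q' = normalize(q + ½dt·q⊗(0,ω)) = (-0.7161, 0.0170, 0.6978, 0.0014)
a = (-1.6667, 0.8000, -1.4667)
new position p' = (2.3080, 0.6820, -1.2380)
v' = v + a·dt = (0.3667, -0.8840, -1.9293)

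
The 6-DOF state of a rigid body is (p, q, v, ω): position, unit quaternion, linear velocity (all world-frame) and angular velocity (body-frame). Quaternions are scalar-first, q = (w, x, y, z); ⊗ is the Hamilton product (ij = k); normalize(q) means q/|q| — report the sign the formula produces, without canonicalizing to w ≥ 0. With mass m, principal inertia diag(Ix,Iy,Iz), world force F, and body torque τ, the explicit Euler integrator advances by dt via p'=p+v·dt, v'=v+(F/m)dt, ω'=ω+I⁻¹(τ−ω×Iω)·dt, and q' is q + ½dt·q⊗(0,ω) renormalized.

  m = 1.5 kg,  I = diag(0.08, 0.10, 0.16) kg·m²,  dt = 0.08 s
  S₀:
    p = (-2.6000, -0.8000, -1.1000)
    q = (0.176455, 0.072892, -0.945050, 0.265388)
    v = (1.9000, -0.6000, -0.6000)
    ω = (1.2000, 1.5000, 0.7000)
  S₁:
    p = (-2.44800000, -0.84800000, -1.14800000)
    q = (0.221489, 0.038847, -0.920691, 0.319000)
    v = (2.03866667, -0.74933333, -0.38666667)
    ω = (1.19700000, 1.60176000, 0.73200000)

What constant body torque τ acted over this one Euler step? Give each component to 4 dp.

τ = (0.0600, 0.0600, 0.1000)

ω₁ − ω₀ = (-0.00300000, 0.10176000, 0.03200000)
gyro term ω₀×Iω₀ = (0.0630, -0.0672, 0.0360)
applied torque τ = (0.0600, 0.0600, 0.1000)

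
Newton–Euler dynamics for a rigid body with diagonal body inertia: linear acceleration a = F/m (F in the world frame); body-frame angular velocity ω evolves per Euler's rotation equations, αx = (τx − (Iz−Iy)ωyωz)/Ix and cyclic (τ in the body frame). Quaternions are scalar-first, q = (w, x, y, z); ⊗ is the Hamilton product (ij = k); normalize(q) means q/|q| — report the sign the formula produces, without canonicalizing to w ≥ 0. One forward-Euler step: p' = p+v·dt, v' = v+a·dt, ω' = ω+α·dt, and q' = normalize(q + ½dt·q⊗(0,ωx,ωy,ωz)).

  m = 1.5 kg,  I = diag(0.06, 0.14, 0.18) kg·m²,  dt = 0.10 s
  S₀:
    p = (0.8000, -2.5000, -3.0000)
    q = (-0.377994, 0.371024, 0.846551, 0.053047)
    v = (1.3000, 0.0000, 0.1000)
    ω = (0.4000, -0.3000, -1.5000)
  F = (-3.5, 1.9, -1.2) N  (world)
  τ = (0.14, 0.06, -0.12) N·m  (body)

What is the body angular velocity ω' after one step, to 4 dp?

α = I⁻¹(τ − ω×Iω) = (2.0333, -0.0857, -0.6133)
ω' = ω + α·dt = (0.6033, -0.3086, -1.5613)

ω' = (0.6033, -0.3086, -1.5613)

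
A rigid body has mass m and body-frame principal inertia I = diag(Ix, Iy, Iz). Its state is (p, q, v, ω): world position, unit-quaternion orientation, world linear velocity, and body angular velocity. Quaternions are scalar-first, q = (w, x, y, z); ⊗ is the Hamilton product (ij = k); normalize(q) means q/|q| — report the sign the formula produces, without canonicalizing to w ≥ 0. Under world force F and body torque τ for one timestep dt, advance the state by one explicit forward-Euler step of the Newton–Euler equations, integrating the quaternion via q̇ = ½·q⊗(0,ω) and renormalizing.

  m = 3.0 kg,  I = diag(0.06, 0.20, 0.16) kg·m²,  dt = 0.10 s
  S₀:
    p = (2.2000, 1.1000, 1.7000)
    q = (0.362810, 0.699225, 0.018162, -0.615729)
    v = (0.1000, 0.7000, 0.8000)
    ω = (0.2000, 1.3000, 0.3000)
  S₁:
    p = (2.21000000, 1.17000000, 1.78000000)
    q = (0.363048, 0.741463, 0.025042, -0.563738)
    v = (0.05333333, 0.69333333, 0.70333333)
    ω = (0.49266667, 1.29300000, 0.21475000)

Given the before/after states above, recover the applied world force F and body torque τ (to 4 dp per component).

F = (-1.4000, -0.2000, -2.9000)
τ = (0.1600, -0.0200, -0.1000)

rate change Δω = (0.29266667, -0.00700000, -0.08525000)
gyro term ω₀×Iω₀ = (-0.0156, -0.0060, 0.0364)
τ = I·(Δω/dt) + ω₀×(Iω₀) = (0.1600, -0.0200, -0.1000)
v₁ − v₀ = (-0.04666667, -0.00666667, -0.09666667)
applied force F = (-1.4000, -0.2000, -2.9000)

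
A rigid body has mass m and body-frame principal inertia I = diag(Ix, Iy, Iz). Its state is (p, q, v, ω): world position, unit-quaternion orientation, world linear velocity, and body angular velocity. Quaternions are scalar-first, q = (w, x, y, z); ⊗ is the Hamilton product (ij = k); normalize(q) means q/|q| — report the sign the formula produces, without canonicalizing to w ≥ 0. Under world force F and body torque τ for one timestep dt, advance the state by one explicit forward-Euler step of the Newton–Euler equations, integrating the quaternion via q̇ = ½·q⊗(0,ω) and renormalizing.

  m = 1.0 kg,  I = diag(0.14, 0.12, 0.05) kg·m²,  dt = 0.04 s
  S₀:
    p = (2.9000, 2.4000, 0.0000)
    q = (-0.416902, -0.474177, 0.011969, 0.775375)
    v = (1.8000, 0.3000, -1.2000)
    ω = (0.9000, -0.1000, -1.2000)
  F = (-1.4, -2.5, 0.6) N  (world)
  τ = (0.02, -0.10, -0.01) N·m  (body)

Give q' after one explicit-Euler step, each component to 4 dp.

q' = (-0.3896, -0.4802, 0.0154, 0.7858)

Hamilton product q⊗(0,ω) = (1.3584062, -0.3120371, 0.1705153, 0.5369280)
updated quaternion q' = (-0.3896, -0.4802, 0.0154, 0.7858)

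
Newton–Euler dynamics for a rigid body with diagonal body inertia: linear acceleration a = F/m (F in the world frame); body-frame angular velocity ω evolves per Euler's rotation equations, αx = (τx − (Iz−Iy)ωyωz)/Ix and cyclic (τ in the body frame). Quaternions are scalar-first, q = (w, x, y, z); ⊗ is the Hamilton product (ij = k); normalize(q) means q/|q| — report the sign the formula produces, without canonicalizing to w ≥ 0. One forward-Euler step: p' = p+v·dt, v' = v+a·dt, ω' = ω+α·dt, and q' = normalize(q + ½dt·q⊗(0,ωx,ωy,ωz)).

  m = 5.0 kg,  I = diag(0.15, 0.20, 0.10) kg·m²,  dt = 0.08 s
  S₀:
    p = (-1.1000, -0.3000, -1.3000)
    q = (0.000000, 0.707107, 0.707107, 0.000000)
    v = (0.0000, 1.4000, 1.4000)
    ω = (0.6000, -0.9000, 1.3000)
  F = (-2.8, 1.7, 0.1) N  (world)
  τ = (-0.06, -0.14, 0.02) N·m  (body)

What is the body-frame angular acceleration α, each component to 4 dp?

gyro term ω×Iω = (0.1170, 0.0390, -0.0270)
α = I⁻¹(τ − ω×Iω) = (-1.1800, -0.8950, 0.4700)

α = (-1.1800, -0.8950, 0.4700)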